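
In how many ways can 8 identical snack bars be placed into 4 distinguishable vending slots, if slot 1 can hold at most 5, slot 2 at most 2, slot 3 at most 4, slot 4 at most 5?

70

By stars and bars, unrestricted non-negative solutions to x_1+…+x_4 = 8 number C(8+3,3) = 165.
Subtract solutions that violate a single cap (substitute x_i' = x_i − (cap_i+1)): x_1 ≥ 6 gives C(5,3) = 10; x_2 ≥ 3 gives C(8,3) = 56; x_3 ≥ 5 gives C(6,3) = 20; x_4 ≥ 6 gives C(5,3) = 10. Together 96.
Add back pairs where two caps are both exceeded: 0 + 0 + 0 + 1 + 0 + 0 = 1.
By inclusion–exclusion the count is 165 − 96 + 1 = 70.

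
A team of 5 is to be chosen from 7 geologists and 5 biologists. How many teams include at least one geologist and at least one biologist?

770

With no constraint there are C(12,5) = 792 possible selections.
Selections missing a whole group: no geologists → C(5,5) = 1; no biologists → C(7,5) = 21.
Both groups omitted at once is impossible, so 792 − 22 = 770.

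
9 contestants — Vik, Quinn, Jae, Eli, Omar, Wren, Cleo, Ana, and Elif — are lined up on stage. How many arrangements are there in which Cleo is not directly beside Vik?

282240

Of the 9! = 362880 arrangements, those with Cleo and Vik adjacent number 2 × 8! = 80640 (treat the pair as a block with 2 internal orders).
Complementary counting: 362880 − 80640 = 282240.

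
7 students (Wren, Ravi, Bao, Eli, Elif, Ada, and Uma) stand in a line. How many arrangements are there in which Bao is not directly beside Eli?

3600

There are 7! = 5040 arrangements in all. If Bao and Eli are adjacent, merging them into one block gives 2·(6)! = 1440 arrangements.
So 5040 − 1440 = 3600 arrangements keep them apart.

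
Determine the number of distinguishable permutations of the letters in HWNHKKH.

420

The 7 letters of HWNHKKH have repeats: H appearing 3 times and K appearing twice.
Dividing 7! = 5040 by 3!·2! = 12 for the repeated letters gives 420.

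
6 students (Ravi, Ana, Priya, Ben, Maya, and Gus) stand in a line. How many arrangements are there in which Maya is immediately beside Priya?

240

Treat {Maya, Priya} as a single unit. There are 5 units to order, and the pair itself can be ordered 2 ways.
That gives 2 × 5! = 2 × 120 = 240.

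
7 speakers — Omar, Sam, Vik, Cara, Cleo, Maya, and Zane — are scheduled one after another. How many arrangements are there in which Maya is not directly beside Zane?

There are 7! = 5040 arrangements in all. If Maya and Zane are adjacent, merging them into one block gives 2·(6)! = 1440 arrangements.
So 5040 − 1440 = 3600 arrangements keep them apart.

3600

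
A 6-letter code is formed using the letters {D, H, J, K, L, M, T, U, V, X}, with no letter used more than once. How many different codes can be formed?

151200

This is a permutation of 6 out of 10: P(10,6) = 10!/4!.
10 × 9 × 8 × 7 × 6 × 5 = 151200.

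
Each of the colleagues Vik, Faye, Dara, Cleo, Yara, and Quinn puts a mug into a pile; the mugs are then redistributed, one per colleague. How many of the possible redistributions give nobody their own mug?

Count assignments avoiding every fixed point. For any j of the 6 colleagues fixed to their own mug, the other 6−j can be arranged in (6−j)! ways.
By inclusion–exclusion this is Σ_{j=0}^{6} (−1)^j C(6,j)·(6−j)!.
Computing: 720 − 720 + 360 − 120 + 30 − 6 + 1 = 265.

265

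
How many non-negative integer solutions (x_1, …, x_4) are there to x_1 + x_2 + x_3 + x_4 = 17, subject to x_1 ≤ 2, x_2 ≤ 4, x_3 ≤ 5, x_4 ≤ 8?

Ignoring the caps, the number of non-negative solutions to x_1+…+x_4 = 17 is C(20,3) = 1140.
Subtract solutions that violate a single cap (substitute x_i' = x_i − (cap_i+1)): x_1 ≥ 3 gives C(17,3) = 680; x_2 ≥ 5 gives C(15,3) = 455; x_3 ≥ 6 gives C(14,3) = 364; x_4 ≥ 9 gives C(11,3) = 165. Together 1664.
Add back pairs where two caps are both exceeded: 220 + 165 + 56 + 84 + 20 + 10 = 555.
Subtract triples: 20 + 1 + 0 + 0 = 21.
By inclusion–exclusion the count is 1140 − 1664 + 555 − 21 = 10.

10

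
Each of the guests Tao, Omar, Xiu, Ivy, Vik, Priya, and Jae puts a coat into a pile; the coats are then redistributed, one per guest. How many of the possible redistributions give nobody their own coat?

1854

This is the derangement count D_7: permutations of 7 items with no fixed point.
By inclusion–exclusion this is Σ_{j=0}^{7} (−1)^j C(7,j)·(7−j)!.
Computing: 5040 − 5040 + 2520 − 840 + 210 − 42 + 7 − 1 = 1854.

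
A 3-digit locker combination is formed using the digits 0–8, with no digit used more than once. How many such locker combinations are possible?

This is a permutation of 3 out of 9: P(9,3) = 9!/6!.
9 × 8 × 7 = 504.

504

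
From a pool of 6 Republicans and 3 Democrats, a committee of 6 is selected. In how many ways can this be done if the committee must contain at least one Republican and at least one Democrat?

83

Total 6-person selections from all 9: C(9,6) = 84.
Selections missing a whole group: no Republicans → C(3,6) = 0; no Democrats → C(6,6) = 1.
Both groups omitted at once is impossible, so 84 − 1 = 83.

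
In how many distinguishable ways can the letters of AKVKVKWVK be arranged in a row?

2520

AKVKVKWVK has 9 letters with K appearing 4 times and V appearing 3 times.
So there are 9! / (4!·3!) = 2520 distinguishable arrangements.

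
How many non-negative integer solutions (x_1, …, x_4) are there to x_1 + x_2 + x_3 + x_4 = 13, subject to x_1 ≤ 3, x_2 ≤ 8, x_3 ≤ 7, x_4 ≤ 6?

180

Without the upper bounds there are C(16,3) = 560 ways to split 13 among 4 variables.
Subtract solutions that violate a single cap (substitute x_i' = x_i − (cap_i+1)): x_1 ≥ 4 gives C(12,3) = 220; x_2 ≥ 9 gives C(7,3) = 35; x_3 ≥ 8 gives C(8,3) = 56; x_4 ≥ 7 gives C(9,3) = 84. Together 395.
Add back pairs where two caps are both exceeded: 1 + 4 + 10 + 0 + 0 + 0 = 15.
By inclusion–exclusion the count is 560 − 395 + 15 = 180.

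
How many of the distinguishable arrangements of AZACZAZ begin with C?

With the first slot taken by C, it remains to arrange the other 6 letters (AZAZAZ).
Those 6 letters have A appearing 3 times and Z appearing 3 times, giving (6)!/(3!·3!) = 20.

20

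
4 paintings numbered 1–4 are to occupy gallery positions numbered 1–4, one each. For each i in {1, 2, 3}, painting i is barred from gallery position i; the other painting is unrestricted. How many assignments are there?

Let Aᵢ (for i ∈ {1, 2, 3}) be the placements that put painting i in its forbidden gallery position. Any j of these fix j positions, leaving (4−j)! ways to fill the rest, and there are C(3,j) ways to pick which j.
By inclusion–exclusion, the number of valid placements is Σ_{j=0}^{3} (−1)^j C(3,j)·(4−j)!.
Computing: 24 − 18 + 6 − 1 = 11.

11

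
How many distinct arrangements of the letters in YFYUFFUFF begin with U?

Fix U in the first position and arrange the remaining 8 letters.
Those 8 letters have F appearing 5 times and Y appearing twice, giving (8)!/(5!·2!) = 168.

168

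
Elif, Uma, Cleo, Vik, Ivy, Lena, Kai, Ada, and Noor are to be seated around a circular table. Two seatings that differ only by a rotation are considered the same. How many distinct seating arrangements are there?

40320

Seat Elif anywhere (absorbing the rotational symmetry), then permute the other 8: (8)! = 40320.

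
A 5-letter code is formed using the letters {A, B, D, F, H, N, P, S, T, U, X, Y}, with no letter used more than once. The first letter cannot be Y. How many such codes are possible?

The first letter has 12−1 = 11 choices (anything except Y).
The remaining 4 letters are filled from the other 11 symbols without repetition: 11 × 10 × 9 × 8 = 7920.
Total: 11 × 7920 = 87120.

87120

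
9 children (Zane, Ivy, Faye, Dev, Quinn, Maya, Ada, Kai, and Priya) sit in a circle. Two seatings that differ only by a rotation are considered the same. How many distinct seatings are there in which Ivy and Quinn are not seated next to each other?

30240

Without the restriction there are (8)! = 40320 seatings.
Those with Ivy next to Quinn: fuse the pair into one unit and seat 8 units around a circle — 2·(7)! = 10080.
Subtracting, 40320 − 10080 = 30240.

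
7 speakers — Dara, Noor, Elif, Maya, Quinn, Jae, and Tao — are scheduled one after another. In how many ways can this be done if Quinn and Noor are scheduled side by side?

1440

Place the 5 others and the Quinn-Noor pair as 6 objects in a line; the pair has 2 internal arrangements.
So the count is 2·(6)! = 1440.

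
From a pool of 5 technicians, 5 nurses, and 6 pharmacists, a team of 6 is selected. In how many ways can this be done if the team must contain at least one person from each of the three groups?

With no constraint there are C(16,6) = 8008 possible selections.
Selections missing a whole group: no technicians → C(11,6) = 462; no nurses → C(11,6) = 462; no pharmacists → C(10,6) = 210.
Add back selections omitting two groups (i.e. drawn from a single group): C(5,6) + C(5,6) + C(6,6) = 1.
By inclusion–exclusion: 8008 − 1134 + 1 = 6875.

6875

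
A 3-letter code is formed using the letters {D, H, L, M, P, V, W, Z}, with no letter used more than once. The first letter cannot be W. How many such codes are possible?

294

The first letter has 8−1 = 7 choices (anything except W).
The remaining 2 letters are filled from the other 7 symbols without repetition: 7 × 6 = 42.
Total: 7 × 42 = 294.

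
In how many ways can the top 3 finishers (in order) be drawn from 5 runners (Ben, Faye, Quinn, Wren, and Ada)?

60

There are 5 choices for 1st place, 4 for 2nd, and 3 for 3rd.
That gives 5 × 4 × 3 = 60.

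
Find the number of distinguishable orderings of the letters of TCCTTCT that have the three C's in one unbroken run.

5

Treat the 3 copies of C as a single block. The multiset to arrange is then {CCC, T, T, T, T}, 5 items in all.
That gives (5)!/(4!) = 5 arrangements.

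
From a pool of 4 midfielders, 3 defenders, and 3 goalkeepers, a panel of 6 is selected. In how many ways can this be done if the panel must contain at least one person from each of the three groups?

With no constraint there are C(10,6) = 210 possible selections.
Selections missing a whole group: no midfielders → C(6,6) = 1; no defenders → C(7,6) = 7; no goalkeepers → C(7,6) = 7.
Add back selections omitting two groups (i.e. drawn from a single group): C(4,6) + C(3,6) + C(3,6) = 0.
By inclusion–exclusion: 210 − 15 + 0 = 195.

195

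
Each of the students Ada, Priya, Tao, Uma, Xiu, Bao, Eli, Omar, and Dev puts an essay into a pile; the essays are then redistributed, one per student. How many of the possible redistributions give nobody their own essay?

133496

This is the derangement count D_9: permutations of 9 items with no fixed point.
By inclusion–exclusion this is Σ_{j=0}^{9} (−1)^j C(9,j)·(9−j)!.
Computing: 362880 − 362880 + 181440 − 60480 + 15120 − 3024 + 504 − 72 + 9 − 1 = 133496.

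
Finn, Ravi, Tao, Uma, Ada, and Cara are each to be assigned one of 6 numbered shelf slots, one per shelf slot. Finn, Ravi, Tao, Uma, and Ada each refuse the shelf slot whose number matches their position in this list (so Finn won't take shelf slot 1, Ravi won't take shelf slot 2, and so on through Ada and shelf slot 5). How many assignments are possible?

Let Aᵢ (for 1 ≤ i ≤ 5) be the placements that put person i in their forbidden shelf slot. Any j of these fix j positions, leaving (6−j)! ways to fill the rest, and there are C(5,j) ways to pick which j.
By inclusion–exclusion, the number of valid placements is Σ_{j=0}^{5} (−1)^j C(5,j)·(6−j)!.
Computing: 720 − 600 + 240 − 60 + 10 − 1 = 309.

309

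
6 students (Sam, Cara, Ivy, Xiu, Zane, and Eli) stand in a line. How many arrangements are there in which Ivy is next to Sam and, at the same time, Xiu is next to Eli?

96

Treat {Ivy,Sam} as one block (2 orders) and {Xiu,Eli} as another (2 orders).
That leaves 4 units to arrange: 2 × 2 × 4! = 4 × 24 = 96.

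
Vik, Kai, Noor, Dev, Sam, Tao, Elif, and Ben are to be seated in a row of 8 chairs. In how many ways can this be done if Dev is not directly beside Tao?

There are 8! = 40320 arrangements in all. If Dev and Tao are adjacent, merging them into one block gives 2·(7)! = 10080 arrangements.
So 40320 − 10080 = 30240 arrangements keep them apart.

30240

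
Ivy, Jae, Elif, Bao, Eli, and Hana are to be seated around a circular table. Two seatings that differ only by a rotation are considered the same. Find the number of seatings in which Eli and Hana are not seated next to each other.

All circular seatings of 6 people number (5)! = 120.
Seatings with Eli beside Hana: treat them as a block with 2 internal orders, giving 2 × (4)! = 48.
Subtracting, 120 − 48 = 72.

72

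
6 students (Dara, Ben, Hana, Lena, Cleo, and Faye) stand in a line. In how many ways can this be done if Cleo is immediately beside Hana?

240

Place the 4 others and the Cleo-Hana pair as 5 objects in a line; the pair has 2 internal arrangements.
So the count is 2·(5)! = 240.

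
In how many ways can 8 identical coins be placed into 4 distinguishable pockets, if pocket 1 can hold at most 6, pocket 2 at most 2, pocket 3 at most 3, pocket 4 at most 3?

Without the upper bounds there are C(11,3) = 165 ways to split 8 among 4 pockets.
Subtract solutions that violate a single cap (substitute x_i' = x_i − (cap_i+1)): x_1 ≥ 7 gives C(4,3) = 4; x_2 ≥ 3 gives C(8,3) = 56; x_3 ≥ 4 gives C(7,3) = 35; x_4 ≥ 4 gives C(7,3) = 35. Together 130.
Add back pairs where two caps are both exceeded: 0 + 0 + 0 + 4 + 4 + 1 = 9.
By inclusion–exclusion the count is 165 − 130 + 9 = 44.

44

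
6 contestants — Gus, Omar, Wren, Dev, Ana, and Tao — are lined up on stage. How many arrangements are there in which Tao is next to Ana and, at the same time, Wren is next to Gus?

Treat {Tao,Ana} as one block (2 orders) and {Wren,Gus} as another (2 orders).
That leaves 4 units to arrange: 2 × 2 × 4! = 4 × 24 = 96.

96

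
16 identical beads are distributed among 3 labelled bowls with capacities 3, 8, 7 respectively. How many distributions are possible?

6

Without the upper bounds there are C(18,2) = 153 ways to split 16 among 3 bowls.
Subtract solutions that violate a single cap (substitute x_i' = x_i − (cap_i+1)): x_1 ≥ 4 gives C(14,2) = 91; x_2 ≥ 9 gives C(9,2) = 36; x_3 ≥ 8 gives C(10,2) = 45. Together 172.
Add back pairs where two caps are both exceeded: 10 + 15 + 0 = 25.
By inclusion–exclusion the count is 153 − 172 + 25 = 6.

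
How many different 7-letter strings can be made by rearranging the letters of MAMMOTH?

840

Letter multiplicities in MAMMOTH: A×1, H×1, M×3, O×1, T×1.
So there are 7! / (3!) = 840 distinguishable arrangements.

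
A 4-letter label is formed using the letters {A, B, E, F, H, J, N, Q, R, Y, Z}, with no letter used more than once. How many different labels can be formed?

7920

With no repetition, fill the 4 letters in order: 11 choices, then 10, down to 8.
That product is 11 × 10 × 9 × 8 = 7920.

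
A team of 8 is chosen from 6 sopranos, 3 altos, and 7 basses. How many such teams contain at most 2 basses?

Split by how many basses are chosen (0 through 2).
Sum: C(7,0)·C(9,8) + C(7,1)·C(9,7) + C(7,2)·C(9,6) = 9 + 252 + 1764 = 2025.

2025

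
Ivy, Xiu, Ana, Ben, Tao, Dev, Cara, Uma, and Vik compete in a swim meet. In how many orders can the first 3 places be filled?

504

This is an ordered selection of 3 from 9: P(9,3).
That gives 9 × 8 × 7 = 504.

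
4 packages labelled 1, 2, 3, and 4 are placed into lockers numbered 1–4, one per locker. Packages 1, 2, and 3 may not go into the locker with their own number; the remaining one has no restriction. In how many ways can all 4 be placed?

11

Let Aᵢ (for i ∈ {1, 2, 3}) be the placements that put package i in its forbidden locker. Any j of these fix j positions, leaving (4−j)! ways to fill the rest, and there are C(3,j) ways to pick which j.
By inclusion–exclusion, the number of valid placements is Σ_{j=0}^{3} (−1)^j C(3,j)·(4−j)!.
Computing: 24 − 18 + 6 − 1 = 11.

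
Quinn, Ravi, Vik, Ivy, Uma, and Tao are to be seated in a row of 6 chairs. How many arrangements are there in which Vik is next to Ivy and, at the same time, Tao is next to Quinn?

96

Treat {Vik,Ivy} as one block (2 orders) and {Tao,Quinn} as another (2 orders).
That leaves 4 units to arrange: 2 × 2 × 4! = 4 × 24 = 96.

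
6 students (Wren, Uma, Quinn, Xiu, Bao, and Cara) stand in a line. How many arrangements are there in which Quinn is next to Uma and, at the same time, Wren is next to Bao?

Treat {Quinn,Uma} as one block (2 orders) and {Wren,Bao} as another (2 orders).
That leaves 4 units to arrange: 2 × 2 × 4! = 4 × 24 = 96.

96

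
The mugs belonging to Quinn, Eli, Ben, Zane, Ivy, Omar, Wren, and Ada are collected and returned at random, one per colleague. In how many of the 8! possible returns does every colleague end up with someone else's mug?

Count assignments avoiding every fixed point. For any j of the 8 colleagues fixed to their own mug, the other 8−j can be arranged in (8−j)! ways.
By inclusion–exclusion this is Σ_{j=0}^{8} (−1)^j C(8,j)·(8−j)!.
Computing: 40320 − 40320 + 20160 − 6720 + 1680 − 336 + 56 − 8 + 1 = 14833.

14833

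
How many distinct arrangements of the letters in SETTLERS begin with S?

1260

With the first slot taken by S, it remains to arrange the other 7 letters (ETTLERS).
Those 7 letters have E appearing twice and T appearing twice, giving (7)!/(2!·2!) = 1260.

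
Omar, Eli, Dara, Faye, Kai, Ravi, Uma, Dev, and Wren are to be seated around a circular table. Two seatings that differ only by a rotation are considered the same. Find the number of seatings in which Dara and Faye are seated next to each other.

10080

Treat {Dara, Faye} as one unit (2 internal orders) and seat the resulting 8 units around the table: (7)! circular arrangements.
So 2 × (7)! = 2 × 5040 = 10080.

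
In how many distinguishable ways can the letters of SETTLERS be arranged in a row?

5040

SETTLERS has 8 letters with E appearing twice, S appearing twice, and T appearing twice.
Dividing 8! = 40320 by 2!·2!·2! = 8 for the repeated letters gives 5040.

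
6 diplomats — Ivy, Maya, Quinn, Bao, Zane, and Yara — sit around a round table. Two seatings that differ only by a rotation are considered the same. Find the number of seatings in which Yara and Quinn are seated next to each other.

Treat {Yara, Quinn} as one unit (2 internal orders) and seat the resulting 5 units around the table: (4)! circular arrangements.
So 2 × (4)! = 2 × 24 = 48.

48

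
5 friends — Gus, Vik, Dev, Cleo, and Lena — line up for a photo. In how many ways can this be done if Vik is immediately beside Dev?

48

Place the 3 others and the Vik-Dev pair as 4 objects in a line; the pair has 2 internal arrangements.
So the count is 2·(4)! = 48.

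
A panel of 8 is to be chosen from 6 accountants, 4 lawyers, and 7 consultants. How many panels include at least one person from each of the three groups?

22813

Unrestricted: C(17,8) = 24310 ways to pick any 8 of the 17.
Subtract selections that omit an entire group: no accountants → C(11,8) = 165; no lawyers → C(13,8) = 1287; no consultants → C(10,8) = 45.
Add back selections omitting two groups (i.e. drawn from a single group): C(6,8) + C(4,8) + C(7,8) = 0.
By inclusion–exclusion: 24310 − 1497 + 0 = 22813.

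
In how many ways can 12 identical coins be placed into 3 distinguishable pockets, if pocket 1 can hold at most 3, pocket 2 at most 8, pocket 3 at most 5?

Without the upper bounds there are C(14,2) = 91 ways to split 12 among 3 pockets.
Subtract solutions that violate a single cap (substitute x_i' = x_i − (cap_i+1)): x_1 ≥ 4 gives C(10,2) = 45; x_2 ≥ 9 gives C(5,2) = 10; x_3 ≥ 6 gives C(8,2) = 28. Together 83.
Add back pairs where two caps are both exceeded: 0 + 6 + 0 = 6.
By inclusion–exclusion the count is 91 − 83 + 6 = 14.

14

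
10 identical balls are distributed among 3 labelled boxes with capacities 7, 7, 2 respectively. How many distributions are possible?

18

By stars and bars, unrestricted non-negative solutions to x_1+…+x_3 = 10 number C(10+2,2) = 66.
Subtract solutions that violate a single cap (substitute x_i' = x_i − (cap_i+1)): x_1 ≥ 8 gives C(4,2) = 6; x_2 ≥ 8 gives C(4,2) = 6; x_3 ≥ 3 gives C(9,2) = 36. Together 48.
No two caps can be exceeded simultaneously, so the pair terms are all 0.
By inclusion–exclusion the count is 66 − 48 + 0 = 18.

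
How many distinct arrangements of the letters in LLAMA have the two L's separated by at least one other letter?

18

Total arrangements of LLAMA: 5!/(2!·2!) = 30.
If the two L's are adjacent, glue them into one block, leaving 4 items to arrange: (4)!/(2!) = 12 ways.
Subtracting, 30 − 12 = 18 arrangements keep the L's apart.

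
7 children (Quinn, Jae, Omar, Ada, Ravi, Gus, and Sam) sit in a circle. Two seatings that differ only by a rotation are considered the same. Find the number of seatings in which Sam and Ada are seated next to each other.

240

Treat {Sam, Ada} as one unit (2 internal orders) and seat the resulting 6 units around the table: (5)! circular arrangements.
So 2 × (5)! = 2 × 120 = 240.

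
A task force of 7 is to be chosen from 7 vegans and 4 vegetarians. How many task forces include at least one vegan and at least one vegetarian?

With no constraint there are C(11,7) = 330 possible selections.
Subtract selections that omit an entire group: no vegans → C(4,7) = 0; no vegetarians → C(7,7) = 1.
Both groups omitted at once is impossible, so 330 − 1 = 329.

329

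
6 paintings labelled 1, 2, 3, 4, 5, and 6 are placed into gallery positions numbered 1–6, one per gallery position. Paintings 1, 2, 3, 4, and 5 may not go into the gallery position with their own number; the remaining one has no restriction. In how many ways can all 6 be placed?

Let Aᵢ (for 1 ≤ i ≤ 5) be the placements that put painting i in its forbidden gallery position. Any j of these fix j positions, leaving (6−j)! ways to fill the rest, and there are C(5,j) ways to pick which j.
By inclusion–exclusion, the number of valid placements is Σ_{j=0}^{5} (−1)^j C(5,j)·(6−j)!.
Computing: 720 − 600 + 240 − 60 + 10 − 1 = 309.

309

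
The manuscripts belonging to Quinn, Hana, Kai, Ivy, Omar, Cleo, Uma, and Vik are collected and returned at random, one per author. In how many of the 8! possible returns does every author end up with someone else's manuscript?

14833

This is the derangement count D_8: permutations of 8 items with no fixed point.
By inclusion–exclusion this is Σ_{j=0}^{8} (−1)^j C(8,j)·(8−j)!.
Computing: 40320 − 40320 + 20160 − 6720 + 1680 − 336 + 56 − 8 + 1 = 14833.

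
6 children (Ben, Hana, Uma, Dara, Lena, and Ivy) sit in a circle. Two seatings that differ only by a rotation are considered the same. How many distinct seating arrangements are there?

Seat Ben anywhere (absorbing the rotational symmetry), then permute the other 5: (5)! = 120.

120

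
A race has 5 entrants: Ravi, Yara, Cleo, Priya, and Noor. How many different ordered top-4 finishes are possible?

120

There are 5 choices for 1st place, 4 for 2nd, and so on down to 2 for position 4.
That gives 5 × 4 × 3 × 2 = 120.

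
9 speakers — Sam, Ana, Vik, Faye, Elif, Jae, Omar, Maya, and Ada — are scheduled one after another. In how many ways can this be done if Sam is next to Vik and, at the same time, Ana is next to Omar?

20160

Treat {Sam,Vik} as one block (2 orders) and {Ana,Omar} as another (2 orders).
That leaves 7 units to arrange: 2 × 2 × 7! = 4 × 5040 = 20160.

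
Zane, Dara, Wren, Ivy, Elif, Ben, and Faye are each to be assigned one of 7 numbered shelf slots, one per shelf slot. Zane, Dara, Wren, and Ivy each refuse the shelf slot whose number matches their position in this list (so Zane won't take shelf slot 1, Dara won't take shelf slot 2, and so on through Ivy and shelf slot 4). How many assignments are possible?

2790

Let Aᵢ (for 1 ≤ i ≤ 4) be the placements that put person i in their forbidden shelf slot. Any j of these fix j positions, leaving (7−j)! ways to fill the rest, and there are C(4,j) ways to pick which j.
By inclusion–exclusion, the number of valid placements is Σ_{j=0}^{4} (−1)^j C(4,j)·(7−j)!.
Computing: 5040 − 2880 + 720 − 96 + 6 = 2790.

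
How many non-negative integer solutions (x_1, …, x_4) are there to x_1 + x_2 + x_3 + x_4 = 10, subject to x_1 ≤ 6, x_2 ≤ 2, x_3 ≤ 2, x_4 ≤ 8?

59

Ignoring the caps, the number of non-negative solutions to x_1+…+x_4 = 10 is C(13,3) = 286.
Subtract solutions that violate a single cap (substitute x_i' = x_i − (cap_i+1)): x_1 ≥ 7 gives C(6,3) = 20; x_2 ≥ 3 gives C(10,3) = 120; x_3 ≥ 3 gives C(10,3) = 120; x_4 ≥ 9 gives C(4,3) = 4. Together 264.
Add back pairs where two caps are both exceeded: 1 + 1 + 0 + 35 + 0 + 0 = 37.
By inclusion–exclusion the count is 286 − 264 + 37 = 59.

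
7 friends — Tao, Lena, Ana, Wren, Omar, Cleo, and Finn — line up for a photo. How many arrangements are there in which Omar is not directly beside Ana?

There are 7! = 5040 arrangements in all. If Omar and Ana are adjacent, merging them into one block gives 2·(6)! = 1440 arrangements.
Complementary counting: 5040 − 1440 = 3600.

3600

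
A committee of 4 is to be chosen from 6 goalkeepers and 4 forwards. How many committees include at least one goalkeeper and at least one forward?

194

Total 4-person selections from all 10: C(10,4) = 210.
Subtract selections that omit an entire group: no goalkeepers → C(4,4) = 1; no forwards → C(6,4) = 15.
Both groups omitted at once is impossible, so 210 − 16 = 194.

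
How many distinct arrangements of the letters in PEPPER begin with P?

Fix P in the first position and arrange the remaining 5 letters.
Those 5 letters have E appearing twice and P appearing twice, giving (5)!/(2!·2!) = 30.

30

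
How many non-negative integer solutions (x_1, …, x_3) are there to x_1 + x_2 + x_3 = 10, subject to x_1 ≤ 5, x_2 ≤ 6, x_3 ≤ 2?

9

Ignoring the caps, the number of non-negative solutions to x_1+…+x_3 = 10 is C(12,2) = 66.
Subtract solutions that violate a single cap (substitute x_i' = x_i − (cap_i+1)): x_1 ≥ 6 gives C(6,2) = 15; x_2 ≥ 7 gives C(5,2) = 10; x_3 ≥ 3 gives C(9,2) = 36. Together 61.
Add back pairs where two caps are both exceeded: 0 + 3 + 1 = 4.
By inclusion–exclusion the count is 66 − 61 + 4 = 9.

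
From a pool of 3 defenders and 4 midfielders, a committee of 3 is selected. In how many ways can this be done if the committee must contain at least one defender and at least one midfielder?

Unrestricted: C(7,3) = 35 ways to pick any 3 of the 7.
Selections missing a whole group: no defenders → C(4,3) = 4; no midfielders → C(3,3) = 1.
Both groups omitted at once is impossible, so 35 − 5 = 30.

30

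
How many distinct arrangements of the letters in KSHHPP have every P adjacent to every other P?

60

Treat the 2 copies of P as a single block. The multiset to arrange is then {PP, H, H, K, S}, 5 items in all.
That gives (5)!/(2!) = 60 arrangements.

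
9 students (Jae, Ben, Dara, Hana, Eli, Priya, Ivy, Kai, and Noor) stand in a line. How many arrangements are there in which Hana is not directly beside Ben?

There are 9! = 362880 arrangements in all. If Hana and Ben are adjacent, merging them into one block gives 2·(8)! = 80640 arrangements.
So 362880 − 80640 = 282240 arrangements keep them apart.

282240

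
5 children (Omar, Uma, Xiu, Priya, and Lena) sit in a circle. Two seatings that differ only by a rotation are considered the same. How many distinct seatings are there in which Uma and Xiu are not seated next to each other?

All circular seatings of 5 people number (4)! = 24.
Seatings with Uma beside Xiu: treat them as a block with 2 internal orders, giving 2 × (3)! = 12.
Subtracting, 24 − 12 = 12.

12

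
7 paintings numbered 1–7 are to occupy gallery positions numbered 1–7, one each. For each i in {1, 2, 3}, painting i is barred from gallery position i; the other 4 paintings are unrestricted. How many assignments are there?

Let Aᵢ (for i ∈ {1, 2, 3}) be the placements that put painting i in its forbidden gallery position. Any j of these fix j positions, leaving (7−j)! ways to fill the rest, and there are C(3,j) ways to pick which j.
By inclusion–exclusion, the number of valid placements is Σ_{j=0}^{3} (−1)^j C(3,j)·(7−j)!.
Computing: 5040 − 2160 + 360 − 24 = 3216.

3216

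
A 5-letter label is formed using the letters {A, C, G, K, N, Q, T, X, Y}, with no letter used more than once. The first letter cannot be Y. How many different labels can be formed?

13440

The first letter has 9−1 = 8 choices (anything except Y).
The remaining 4 letters are filled from the other 8 symbols without repetition: 8 × 7 × 6 × 5 = 1680.
Total: 8 × 1680 = 13440.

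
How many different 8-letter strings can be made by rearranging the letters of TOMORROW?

3360

Letter multiplicities in TOMORROW: M×1, O×3, R×2, T×1, W×1.
So there are 8! / (3!·2!) = 3360 distinguishable arrangements.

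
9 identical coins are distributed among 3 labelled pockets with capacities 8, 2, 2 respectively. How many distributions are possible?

8

Without the upper bounds there are C(11,2) = 55 ways to split 9 among 3 pockets.
Subtract solutions that violate a single cap (substitute x_i' = x_i − (cap_i+1)): x_1 ≥ 9 gives C(2,2) = 1; x_2 ≥ 3 gives C(8,2) = 28; x_3 ≥ 3 gives C(8,2) = 28. Together 57.
Add back pairs where two caps are both exceeded: 0 + 0 + 10 = 10.
By inclusion–exclusion the count is 55 − 57 + 10 = 8.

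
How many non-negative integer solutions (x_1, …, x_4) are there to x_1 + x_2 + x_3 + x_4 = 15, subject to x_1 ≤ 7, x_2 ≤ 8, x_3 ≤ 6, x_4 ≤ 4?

By stars and bars, unrestricted non-negative solutions to x_1+…+x_4 = 15 number C(15+3,3) = 816.
Subtract solutions that violate a single cap (substitute x_i' = x_i − (cap_i+1)): x_1 ≥ 8 gives C(10,3) = 120; x_2 ≥ 9 gives C(9,3) = 84; x_3 ≥ 7 gives C(11,3) = 165; x_4 ≥ 5 gives C(13,3) = 286. Together 655.
Add back pairs where two caps are both exceeded: 0 + 1 + 10 + 0 + 4 + 20 = 35.
By inclusion–exclusion the count is 816 − 655 + 35 = 196.

196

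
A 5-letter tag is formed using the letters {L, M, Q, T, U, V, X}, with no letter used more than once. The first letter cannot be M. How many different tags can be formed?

The first letter has 7−1 = 6 choices (anything except M).
The remaining 4 letters are filled from the other 6 symbols without repetition: 6 × 5 × 4 × 3 = 360.
Total: 6 × 360 = 2160.

2160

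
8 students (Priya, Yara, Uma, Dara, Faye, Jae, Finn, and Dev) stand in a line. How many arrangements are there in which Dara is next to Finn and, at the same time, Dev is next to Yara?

Treat {Dara,Finn} as one block (2 orders) and {Dev,Yara} as another (2 orders).
That leaves 6 units to arrange: 2 × 2 × 6! = 4 × 720 = 2880.

2880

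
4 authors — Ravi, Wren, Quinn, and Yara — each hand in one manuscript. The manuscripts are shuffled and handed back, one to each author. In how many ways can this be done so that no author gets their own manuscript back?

9

This is the derangement count D_4: permutations of 4 items with no fixed point.
By inclusion–exclusion this is Σ_{j=0}^{4} (−1)^j C(4,j)·(4−j)!.
Computing: 24 − 24 + 12 − 4 + 1 = 9.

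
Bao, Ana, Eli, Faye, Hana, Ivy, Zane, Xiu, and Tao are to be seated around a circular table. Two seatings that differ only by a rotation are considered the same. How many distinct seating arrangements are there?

Around a circle, 9 distinct people have 9!/9 = (8)! = 40320 rotationally distinct seatings.

40320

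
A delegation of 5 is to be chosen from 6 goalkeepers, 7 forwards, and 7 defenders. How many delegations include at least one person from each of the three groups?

With no constraint there are C(20,5) = 15504 possible selections.
Subtract selections that omit an entire group: no goalkeepers → C(14,5) = 2002; no forwards → C(13,5) = 1287; no defenders → C(13,5) = 1287.
Add back selections omitting two groups (i.e. drawn from a single group): C(6,5) + C(7,5) + C(7,5) = 48.
By inclusion–exclusion: 15504 − 4576 + 48 = 10976.

10976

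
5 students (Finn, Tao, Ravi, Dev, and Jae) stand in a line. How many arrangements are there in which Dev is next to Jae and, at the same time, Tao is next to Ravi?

24

Treat {Dev,Jae} as one block (2 orders) and {Tao,Ravi} as another (2 orders).
That leaves 3 units to arrange: 2 × 2 × 3! = 4 × 6 = 24.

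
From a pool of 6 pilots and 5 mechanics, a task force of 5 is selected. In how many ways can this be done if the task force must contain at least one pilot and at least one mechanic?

455

Unrestricted: C(11,5) = 462 ways to pick any 5 of the 11.
Subtract selections that omit an entire group: no pilots → C(5,5) = 1; no mechanics → C(6,5) = 6.
Both groups omitted at once is impossible, so 462 − 7 = 455.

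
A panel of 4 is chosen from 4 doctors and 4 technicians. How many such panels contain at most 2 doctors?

Split by how many doctors are chosen (0 through 2).
Sum: C(4,0)·C(4,4) + C(4,1)·C(4,3) + C(4,2)·C(4,2) = 1 + 16 + 36 = 53.

53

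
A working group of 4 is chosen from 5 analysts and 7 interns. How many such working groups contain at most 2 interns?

285

Split by how many interns are chosen (0 through 2).
Sum: C(7,0)·C(5,4) + C(7,1)·C(5,3) + C(7,2)·C(5,2) = 5 + 70 + 210 = 285.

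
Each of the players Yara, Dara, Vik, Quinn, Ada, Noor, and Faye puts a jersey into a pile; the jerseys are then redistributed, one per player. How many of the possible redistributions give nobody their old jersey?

This is the derangement count D_7: permutations of 7 items with no fixed point.
By inclusion–exclusion this is Σ_{j=0}^{7} (−1)^j C(7,j)·(7−j)!.
Computing: 5040 − 5040 + 2520 − 840 + 210 − 42 + 7 − 1 = 1854.

1854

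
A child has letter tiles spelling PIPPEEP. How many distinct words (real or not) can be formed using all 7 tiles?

The 7 letters of PIPPEEP have repeats: E appearing twice and P appearing 4 times.
The number of distinct arrangements is 7!/(4!·2!) = 5040/48 = 105.

105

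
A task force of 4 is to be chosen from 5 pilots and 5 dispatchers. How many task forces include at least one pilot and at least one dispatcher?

Unrestricted: C(10,4) = 210 ways to pick any 4 of the 10.
Subtract selections that omit an entire group: no pilots → C(5,4) = 5; no dispatchers → C(5,4) = 5.
Both groups omitted at once is impossible, so 210 − 10 = 200.

200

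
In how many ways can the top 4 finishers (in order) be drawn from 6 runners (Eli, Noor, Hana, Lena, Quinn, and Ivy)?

360

This is an ordered selection of 4 from 6: P(6,4).
That gives 6 × 5 × 4 × 3 = 360.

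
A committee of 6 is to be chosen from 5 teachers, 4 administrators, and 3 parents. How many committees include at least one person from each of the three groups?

805

With no constraint there are C(12,6) = 924 possible selections.
Selections missing a whole group: no teachers → C(7,6) = 7; no administrators → C(8,6) = 28; no parents → C(9,6) = 84.
Add back selections omitting two groups (i.e. drawn from a single group): C(5,6) + C(4,6) + C(3,6) = 0.
By inclusion–exclusion: 924 − 119 + 0 = 805.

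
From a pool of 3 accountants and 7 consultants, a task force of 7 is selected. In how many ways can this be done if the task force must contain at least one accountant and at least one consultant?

With no constraint there are C(10,7) = 120 possible selections.
Subtract selections that omit an entire group: no accountants → C(7,7) = 1; no consultants → C(3,7) = 0.
Both groups omitted at once is impossible, so 120 − 1 = 119.

119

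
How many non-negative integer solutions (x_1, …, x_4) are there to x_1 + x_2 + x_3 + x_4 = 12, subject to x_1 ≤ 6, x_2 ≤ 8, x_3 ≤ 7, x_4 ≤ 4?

Without the upper bounds there are C(15,3) = 455 ways to split 12 among 4 variables.
Subtract solutions that violate a single cap (substitute x_i' = x_i − (cap_i+1)): x_1 ≥ 7 gives C(8,3) = 56; x_2 ≥ 9 gives C(6,3) = 20; x_3 ≥ 8 gives C(7,3) = 35; x_4 ≥ 5 gives C(10,3) = 120. Together 231.
Add back pairs where two caps are both exceeded: 0 + 0 + 1 + 0 + 0 + 0 = 1.
By inclusion–exclusion the count is 455 − 231 + 1 = 225.

225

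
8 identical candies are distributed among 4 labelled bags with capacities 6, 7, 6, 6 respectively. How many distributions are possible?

Ignoring the caps, the number of non-negative solutions to x_1+…+x_4 = 8 is C(11,3) = 165.
Subtract solutions that violate a single cap (substitute x_i' = x_i − (cap_i+1)): x_1 ≥ 7 gives C(4,3) = 4; x_2 ≥ 8 gives C(3,3) = 1; x_3 ≥ 7 gives C(4,3) = 4; x_4 ≥ 7 gives C(4,3) = 4. Together 13.
No two caps can be exceeded simultaneously, so the pair terms are all 0.
By inclusion–exclusion the count is 165 − 13 + 0 = 152.

152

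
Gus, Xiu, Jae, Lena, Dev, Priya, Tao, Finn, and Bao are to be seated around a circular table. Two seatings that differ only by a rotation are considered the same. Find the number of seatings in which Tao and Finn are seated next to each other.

Treat {Tao, Finn} as one unit (2 internal orders) and seat the resulting 8 units around the table: (7)! circular arrangements.
So 2 × (7)! = 2 × 5040 = 10080.

10080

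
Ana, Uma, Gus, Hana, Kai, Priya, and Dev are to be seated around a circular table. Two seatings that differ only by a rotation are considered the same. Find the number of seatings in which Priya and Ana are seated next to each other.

Glue Priya and Ana into a block (2 internal orders). Seating 6 units around a circle gives (5)! arrangements.
So 2 × (5)! = 2 × 120 = 240.

240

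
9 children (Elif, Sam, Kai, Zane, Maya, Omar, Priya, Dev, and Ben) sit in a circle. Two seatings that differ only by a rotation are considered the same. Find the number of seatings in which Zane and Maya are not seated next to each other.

30240

Without the restriction there are (8)! = 40320 seatings.
Those with Zane next to Maya: fuse the pair into one unit and seat 8 units around a circle — 2·(7)! = 10080.
Subtracting, 40320 − 10080 = 30240.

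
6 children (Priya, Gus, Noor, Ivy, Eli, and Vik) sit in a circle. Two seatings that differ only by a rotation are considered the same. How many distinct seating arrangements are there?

Around a circle, 6 distinct people have 6!/6 = (5)! = 120 rotationally distinct seatings.

120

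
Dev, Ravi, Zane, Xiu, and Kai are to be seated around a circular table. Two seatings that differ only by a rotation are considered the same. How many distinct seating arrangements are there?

Seat Dev anywhere (absorbing the rotational symmetry), then permute the other 4: (4)! = 24.

24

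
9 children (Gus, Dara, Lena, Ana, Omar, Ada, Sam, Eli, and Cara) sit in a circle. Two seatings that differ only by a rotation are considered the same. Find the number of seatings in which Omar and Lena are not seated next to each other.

All circular seatings of 9 people number (8)! = 40320.
Seatings with Omar beside Lena: treat them as a block with 2 internal orders, giving 2 × (7)! = 10080.
Subtracting, 40320 − 10080 = 30240.

30240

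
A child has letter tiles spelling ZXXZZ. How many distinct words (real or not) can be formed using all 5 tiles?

ZXXZZ has 5 letters with X appearing twice and Z appearing 3 times.
The number of distinct arrangements is 5!/(3!·2!) = 120/12 = 10.

10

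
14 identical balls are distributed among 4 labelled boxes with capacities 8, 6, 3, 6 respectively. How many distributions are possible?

Without the upper bounds there are C(17,3) = 680 ways to split 14 among 4 boxes.
Subtract solutions that violate a single cap (substitute x_i' = x_i − (cap_i+1)): x_1 ≥ 9 gives C(8,3) = 56; x_2 ≥ 7 gives C(10,3) = 120; x_3 ≥ 4 gives C(13,3) = 286; x_4 ≥ 7 gives C(10,3) = 120. Together 582.
Add back pairs where two caps are both exceeded: 0 + 4 + 0 + 20 + 1 + 20 = 45.
By inclusion–exclusion the count is 680 − 582 + 45 = 143.

143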